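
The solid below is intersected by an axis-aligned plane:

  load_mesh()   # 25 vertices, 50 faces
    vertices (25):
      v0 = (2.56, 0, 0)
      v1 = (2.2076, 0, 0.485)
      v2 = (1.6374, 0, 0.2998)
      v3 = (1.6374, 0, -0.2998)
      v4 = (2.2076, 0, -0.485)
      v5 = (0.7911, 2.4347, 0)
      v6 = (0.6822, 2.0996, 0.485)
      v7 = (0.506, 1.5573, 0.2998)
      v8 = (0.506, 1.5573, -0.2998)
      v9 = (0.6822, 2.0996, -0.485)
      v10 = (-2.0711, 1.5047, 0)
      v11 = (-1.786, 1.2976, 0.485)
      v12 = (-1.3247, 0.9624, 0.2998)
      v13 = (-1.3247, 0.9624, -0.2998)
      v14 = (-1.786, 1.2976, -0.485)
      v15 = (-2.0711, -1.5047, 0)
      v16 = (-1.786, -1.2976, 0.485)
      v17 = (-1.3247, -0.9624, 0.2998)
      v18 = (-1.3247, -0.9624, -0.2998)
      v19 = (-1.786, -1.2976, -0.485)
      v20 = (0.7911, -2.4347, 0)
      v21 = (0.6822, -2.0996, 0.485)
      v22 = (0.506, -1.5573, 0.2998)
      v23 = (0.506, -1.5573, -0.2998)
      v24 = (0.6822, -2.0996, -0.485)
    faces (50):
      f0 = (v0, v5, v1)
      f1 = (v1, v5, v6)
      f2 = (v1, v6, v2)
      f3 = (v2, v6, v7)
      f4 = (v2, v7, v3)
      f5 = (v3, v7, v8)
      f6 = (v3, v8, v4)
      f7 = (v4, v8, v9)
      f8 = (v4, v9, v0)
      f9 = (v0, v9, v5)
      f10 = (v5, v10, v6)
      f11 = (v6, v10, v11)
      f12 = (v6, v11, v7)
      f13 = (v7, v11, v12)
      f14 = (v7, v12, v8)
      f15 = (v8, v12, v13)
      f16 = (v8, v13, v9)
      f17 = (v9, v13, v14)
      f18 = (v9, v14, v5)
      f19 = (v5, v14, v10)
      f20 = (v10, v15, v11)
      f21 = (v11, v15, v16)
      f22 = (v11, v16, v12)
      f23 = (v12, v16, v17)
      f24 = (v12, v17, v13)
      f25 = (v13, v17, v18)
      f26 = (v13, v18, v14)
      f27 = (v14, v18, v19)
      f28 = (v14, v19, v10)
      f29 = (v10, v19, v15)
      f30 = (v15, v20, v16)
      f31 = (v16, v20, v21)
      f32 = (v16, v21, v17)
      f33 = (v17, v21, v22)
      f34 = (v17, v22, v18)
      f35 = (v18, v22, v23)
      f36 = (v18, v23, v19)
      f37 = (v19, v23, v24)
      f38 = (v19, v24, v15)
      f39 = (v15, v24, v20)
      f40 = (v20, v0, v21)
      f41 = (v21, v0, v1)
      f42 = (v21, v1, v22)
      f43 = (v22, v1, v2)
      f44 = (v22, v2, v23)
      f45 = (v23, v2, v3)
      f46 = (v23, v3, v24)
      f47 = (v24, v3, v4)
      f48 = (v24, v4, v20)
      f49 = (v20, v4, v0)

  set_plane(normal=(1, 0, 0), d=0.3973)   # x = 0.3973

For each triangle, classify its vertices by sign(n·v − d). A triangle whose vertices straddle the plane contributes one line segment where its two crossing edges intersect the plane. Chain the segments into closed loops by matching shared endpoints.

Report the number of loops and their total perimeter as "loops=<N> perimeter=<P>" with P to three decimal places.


Straddling triangles (20 of 50):
  (v5,v10,v6) [+-+] → (0.3973, 2.30674, 0)–(0.3973, 2.03804, 0.434814)  len=0.5111
  (v6,v10,v11) [+--] → (0.3973, 2.03804, 0.434814)–(0.3973, 2.00703, 0.485)  len=0.0590
  (v6,v11,v7) [+-+] → (0.3973, 2.00703, 0.485)–(0.3973, 1.54498, 0.308583)  len=0.4946
  (v7,v11,v12) [+--] → (0.3973, 1.54498, 0.308583)–(0.3973, 1.52198, 0.2998)  len=0.0246
  (v7,v12,v8) [+-+] → (0.3973, 1.52198, 0.2998)–(0.3973, 1.52198, -0.264198)  len=0.5640
  (v8,v12,v13) [+--] → (0.3973, 1.52198, -0.264198)–(0.3973, 1.52198, -0.2998)  len=0.0356
  (v8,v13,v9) [+-+] → (0.3973, 1.52198, -0.2998)–(0.3973, 1.93816, -0.458709)  len=0.4455
  (v9,v13,v14) [+--] → (0.3973, 1.93816, -0.458709)–(0.3973, 2.00703, -0.485)  len=0.0737
  (v9,v14,v5) [+-+] → (0.3973, 2.00703, -0.485)–(0.3973, 2.26094, -0.0741116)  len=0.4830
  (v5,v14,v10) [+--] → (0.3973, 2.26094, -0.0741116)–(0.3973, 2.30674, 0)  len=0.0871
  (v15,v20,v16) [-+-] → (0.3973, -2.30674, 0)–(0.3973, -2.26094, 0.0741116)  len=0.0871
  (v16,v20,v21) [-++] → (0.3973, -2.26094, 0.0741116)–(0.3973, -2.00703, 0.485)  len=0.4830
  (v16,v21,v17) [-+-] → (0.3973, -2.00703, 0.485)–(0.3973, -1.93816, 0.458709)  len=0.0737
  (v17,v21,v22) [-++] → (0.3973, -1.93816, 0.458709)–(0.3973, -1.52198, 0.2998)  len=0.4455
  (v17,v22,v18) [-+-] → (0.3973, -1.52198, 0.2998)–(0.3973, -1.52198, 0.264198)  len=0.0356
  (v18,v22,v23) [-++] → (0.3973, -1.52198, 0.264198)–(0.3973, -1.52198, -0.2998)  len=0.5640
  (v18,v23,v19) [-+-] → (0.3973, -1.52198, -0.2998)–(0.3973, -1.54498, -0.308583)  len=0.0246
  (v19,v23,v24) [-++] → (0.3973, -1.54498, -0.308583)–(0.3973, -2.00703, -0.485)  len=0.4946
  (v19,v24,v15) [-+-] → (0.3973, -2.00703, -0.485)–(0.3973, -2.03804, -0.434814)  len=0.0590
  (v15,v24,v20) [-++] → (0.3973, -2.03804, -0.434814)–(0.3973, -2.30674, 0)  len=0.5111

Chained into 2 loop(s):
  loop 1: 10 segments, perimeter = 2.7783
  loop 2: 10 segments, perimeter = 2.7783
Total perimeter = 5.557

loops=2 perimeter=5.557


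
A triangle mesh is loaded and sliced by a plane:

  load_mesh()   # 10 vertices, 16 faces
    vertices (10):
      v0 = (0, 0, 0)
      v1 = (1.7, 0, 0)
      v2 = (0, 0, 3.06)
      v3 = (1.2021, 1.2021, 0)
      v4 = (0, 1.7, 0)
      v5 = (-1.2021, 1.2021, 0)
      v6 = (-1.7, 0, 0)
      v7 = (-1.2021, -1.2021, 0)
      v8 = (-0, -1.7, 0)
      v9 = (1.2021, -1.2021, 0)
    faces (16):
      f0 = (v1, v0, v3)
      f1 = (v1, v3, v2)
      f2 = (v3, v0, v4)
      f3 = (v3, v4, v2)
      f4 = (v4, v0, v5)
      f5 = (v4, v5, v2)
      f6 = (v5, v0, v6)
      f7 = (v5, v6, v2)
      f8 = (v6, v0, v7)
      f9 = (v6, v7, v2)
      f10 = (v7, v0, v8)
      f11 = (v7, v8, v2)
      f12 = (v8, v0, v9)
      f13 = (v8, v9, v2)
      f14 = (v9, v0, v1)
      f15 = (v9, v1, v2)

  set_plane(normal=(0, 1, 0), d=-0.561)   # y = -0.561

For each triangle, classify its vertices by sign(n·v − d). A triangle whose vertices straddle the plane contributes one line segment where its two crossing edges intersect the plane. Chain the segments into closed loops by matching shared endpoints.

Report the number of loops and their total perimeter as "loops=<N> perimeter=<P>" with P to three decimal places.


loops=1 perimeter=8.069

Straddling triangles (8 of 16):
  (v6,v0,v7) [++-] → (-0.561, -0.561, 0)–(-1.46764, -0.561, 0)  len=0.9066
  (v6,v7,v2) [+-+] → (-1.46764, -0.561, 0)–(-0.561, -0.561, 1.63195)  len=1.8669
  (v7,v0,v8) [-+-] → (-0.561, -0.561, 0)–(0, -0.561, 0)  len=0.5610
  (v7,v8,v2) [--+] → (0, -0.561, 2.0502)–(-0.561, -0.561, 1.63195)  len=0.6998
  (v8,v0,v9) [-+-] → (0, -0.561, 0)–(0.561, -0.561, 0)  len=0.5610
  (v8,v9,v2) [--+] → (0.561, -0.561, 1.63195)–(0, -0.561, 2.0502)  len=0.6998
  (v9,v0,v1) [-++] → (0.561, -0.561, 0)–(1.46764, -0.561, 0)  len=0.9066
  (v9,v1,v2) [-++] → (1.46764, -0.561, 0)–(0.561, -0.561, 1.63195)  len=1.8669

Chained into 1 loop(s):
  loop 1: 8 segments, perimeter = 8.0685
Total perimeter = 8.069


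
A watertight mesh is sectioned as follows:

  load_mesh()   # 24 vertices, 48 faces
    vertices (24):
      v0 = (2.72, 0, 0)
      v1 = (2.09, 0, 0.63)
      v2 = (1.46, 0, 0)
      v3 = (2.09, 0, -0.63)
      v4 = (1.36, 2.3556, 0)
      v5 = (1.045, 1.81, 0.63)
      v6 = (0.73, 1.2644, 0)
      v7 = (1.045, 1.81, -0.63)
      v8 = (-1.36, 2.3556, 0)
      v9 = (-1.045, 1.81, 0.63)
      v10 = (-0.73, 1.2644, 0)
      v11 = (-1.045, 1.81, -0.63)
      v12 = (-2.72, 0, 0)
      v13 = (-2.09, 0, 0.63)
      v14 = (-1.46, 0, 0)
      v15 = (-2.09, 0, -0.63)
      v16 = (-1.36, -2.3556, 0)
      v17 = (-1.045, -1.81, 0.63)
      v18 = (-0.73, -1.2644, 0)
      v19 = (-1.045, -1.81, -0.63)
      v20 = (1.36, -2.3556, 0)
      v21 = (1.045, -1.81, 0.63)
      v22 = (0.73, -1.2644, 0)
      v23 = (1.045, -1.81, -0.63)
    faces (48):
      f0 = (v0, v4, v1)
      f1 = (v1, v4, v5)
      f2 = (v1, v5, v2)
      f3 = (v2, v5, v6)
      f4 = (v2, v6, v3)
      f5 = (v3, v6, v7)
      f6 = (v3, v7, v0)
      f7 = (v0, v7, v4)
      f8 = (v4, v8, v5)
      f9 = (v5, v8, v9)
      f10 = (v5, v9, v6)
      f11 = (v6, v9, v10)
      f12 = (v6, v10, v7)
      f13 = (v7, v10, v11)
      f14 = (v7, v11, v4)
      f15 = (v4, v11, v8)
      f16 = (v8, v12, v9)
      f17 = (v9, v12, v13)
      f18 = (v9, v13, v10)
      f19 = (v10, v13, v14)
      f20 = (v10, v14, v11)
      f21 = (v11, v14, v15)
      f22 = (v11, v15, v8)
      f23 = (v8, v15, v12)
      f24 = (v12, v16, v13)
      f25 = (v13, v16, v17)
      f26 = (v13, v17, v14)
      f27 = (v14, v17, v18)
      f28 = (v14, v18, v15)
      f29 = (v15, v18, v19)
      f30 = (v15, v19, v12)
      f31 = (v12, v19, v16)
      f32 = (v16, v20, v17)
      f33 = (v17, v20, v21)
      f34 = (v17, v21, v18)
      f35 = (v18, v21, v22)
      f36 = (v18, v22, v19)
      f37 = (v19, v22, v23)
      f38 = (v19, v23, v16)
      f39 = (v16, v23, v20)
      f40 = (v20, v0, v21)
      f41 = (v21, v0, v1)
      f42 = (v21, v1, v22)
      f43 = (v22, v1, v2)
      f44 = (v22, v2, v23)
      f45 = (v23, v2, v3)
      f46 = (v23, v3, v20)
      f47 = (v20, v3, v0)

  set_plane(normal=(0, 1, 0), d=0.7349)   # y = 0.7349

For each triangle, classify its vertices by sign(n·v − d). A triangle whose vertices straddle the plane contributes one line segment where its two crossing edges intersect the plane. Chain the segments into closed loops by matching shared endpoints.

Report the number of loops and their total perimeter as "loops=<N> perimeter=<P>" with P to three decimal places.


Straddling triangles (16 of 48):
  (v0,v4,v1) [-+-] → (2.29571, 0.7349, 0)–(1.86225, 0.7349, 0.433453)  len=0.6130
  (v1,v4,v5) [-++] → (1.86225, 0.7349, 0.433453)–(1.66571, 0.7349, 0.63)  len=0.2780
  (v1,v5,v2) [-+-] → (1.66571, 0.7349, 0.63)–(1.2915, 0.7349, 0.255794)  len=0.5292
  (v2,v5,v6) [-++] → (1.2915, 0.7349, 0.255794)–(1.03571, 0.7349, 0)  len=0.3617
  (v2,v6,v3) [-+-] → (1.03571, 0.7349, 0)–(1.29953, 0.7349, -0.263829)  len=0.3731
  (v3,v6,v7) [-++] → (1.29953, 0.7349, -0.263829)–(1.66571, 0.7349, -0.63)  len=0.5178
  (v3,v7,v0) [-+-] → (1.66571, 0.7349, -0.63)–(2.03991, 0.7349, -0.255794)  len=0.5292
  (v0,v7,v4) [-++] → (2.03991, 0.7349, -0.255794)–(2.29571, 0.7349, 0)  len=0.3617
  (v8,v12,v9) [+-+] → (-2.29571, 0.7349, 0)–(-2.03991, 0.7349, 0.255794)  len=0.3617
  (v9,v12,v13) [+--] → (-2.03991, 0.7349, 0.255794)–(-1.66571, 0.7349, 0.63)  len=0.5292
  (v9,v13,v10) [+-+] → (-1.66571, 0.7349, 0.63)–(-1.29953, 0.7349, 0.263829)  len=0.5178
  (v10,v13,v14) [+--] → (-1.29953, 0.7349, 0.263829)–(-1.03571, 0.7349, 0)  len=0.3731
  (v10,v14,v11) [+-+] → (-1.03571, 0.7349, 0)–(-1.2915, 0.7349, -0.255794)  len=0.3617
  (v11,v14,v15) [+--] → (-1.2915, 0.7349, -0.255794)–(-1.66571, 0.7349, -0.63)  len=0.5292
  (v11,v15,v8) [+-+] → (-1.66571, 0.7349, -0.63)–(-1.86225, 0.7349, -0.433453)  len=0.2780
  (v8,v15,v12) [+--] → (-1.86225, 0.7349, -0.433453)–(-2.29571, 0.7349, 0)  len=0.6130

Chained into 2 loop(s):
  loop 1: 8 segments, perimeter = 3.5638
  loop 2: 8 segments, perimeter = 3.5638
Total perimeter = 7.128

loops=2 perimeter=7.128


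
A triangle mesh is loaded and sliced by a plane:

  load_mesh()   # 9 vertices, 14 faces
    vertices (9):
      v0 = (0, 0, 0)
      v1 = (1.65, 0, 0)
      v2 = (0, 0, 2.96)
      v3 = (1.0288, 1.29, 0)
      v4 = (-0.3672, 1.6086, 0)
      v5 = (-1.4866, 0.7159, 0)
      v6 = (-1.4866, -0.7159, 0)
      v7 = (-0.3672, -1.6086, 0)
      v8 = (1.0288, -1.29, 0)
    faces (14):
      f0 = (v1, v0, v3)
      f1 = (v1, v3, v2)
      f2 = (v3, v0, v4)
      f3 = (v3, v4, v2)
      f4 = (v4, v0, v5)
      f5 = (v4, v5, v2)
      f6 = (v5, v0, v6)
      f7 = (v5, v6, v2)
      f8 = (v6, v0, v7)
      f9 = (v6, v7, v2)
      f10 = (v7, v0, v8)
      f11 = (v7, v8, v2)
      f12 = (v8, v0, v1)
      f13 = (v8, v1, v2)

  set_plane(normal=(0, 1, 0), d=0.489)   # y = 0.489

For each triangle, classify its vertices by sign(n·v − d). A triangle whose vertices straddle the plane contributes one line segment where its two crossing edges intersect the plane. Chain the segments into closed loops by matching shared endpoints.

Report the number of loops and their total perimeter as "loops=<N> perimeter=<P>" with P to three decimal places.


loops=1 perimeter=8.045

Straddling triangles (8 of 14):
  (v1,v0,v3) [--+] → (0.389987, 0.489, 0)–(1.41452, 0.489, 0)  len=1.0245
  (v1,v3,v2) [-+-] → (1.41452, 0.489, 0)–(0.389987, 0.489, 1.83795)  len=2.1042
  (v3,v0,v4) [+-+] → (0.389987, 0.489, 0)–(-0.111626, 0.489, 0)  len=0.5016
  (v3,v4,v2) [++-] → (-0.111626, 0.489, 2.06019)–(0.389987, 0.489, 1.83795)  len=0.5486
  (v4,v0,v5) [+-+] → (-0.111626, 0.489, 0)–(-1.01543, 0.489, 0)  len=0.9038
  (v4,v5,v2) [++-] → (-1.01543, 0.489, 0.938153)–(-0.111626, 0.489, 2.06019)  len=1.4408
  (v5,v0,v6) [+--] → (-1.01543, 0.489, 0)–(-1.4866, 0.489, 0)  len=0.4712
  (v5,v6,v2) [+--] → (-1.4866, 0.489, 0)–(-1.01543, 0.489, 0.938153)  len=1.0498

Chained into 1 loop(s):
  loop 1: 8 segments, perimeter = 8.0446
Total perimeter = 8.045


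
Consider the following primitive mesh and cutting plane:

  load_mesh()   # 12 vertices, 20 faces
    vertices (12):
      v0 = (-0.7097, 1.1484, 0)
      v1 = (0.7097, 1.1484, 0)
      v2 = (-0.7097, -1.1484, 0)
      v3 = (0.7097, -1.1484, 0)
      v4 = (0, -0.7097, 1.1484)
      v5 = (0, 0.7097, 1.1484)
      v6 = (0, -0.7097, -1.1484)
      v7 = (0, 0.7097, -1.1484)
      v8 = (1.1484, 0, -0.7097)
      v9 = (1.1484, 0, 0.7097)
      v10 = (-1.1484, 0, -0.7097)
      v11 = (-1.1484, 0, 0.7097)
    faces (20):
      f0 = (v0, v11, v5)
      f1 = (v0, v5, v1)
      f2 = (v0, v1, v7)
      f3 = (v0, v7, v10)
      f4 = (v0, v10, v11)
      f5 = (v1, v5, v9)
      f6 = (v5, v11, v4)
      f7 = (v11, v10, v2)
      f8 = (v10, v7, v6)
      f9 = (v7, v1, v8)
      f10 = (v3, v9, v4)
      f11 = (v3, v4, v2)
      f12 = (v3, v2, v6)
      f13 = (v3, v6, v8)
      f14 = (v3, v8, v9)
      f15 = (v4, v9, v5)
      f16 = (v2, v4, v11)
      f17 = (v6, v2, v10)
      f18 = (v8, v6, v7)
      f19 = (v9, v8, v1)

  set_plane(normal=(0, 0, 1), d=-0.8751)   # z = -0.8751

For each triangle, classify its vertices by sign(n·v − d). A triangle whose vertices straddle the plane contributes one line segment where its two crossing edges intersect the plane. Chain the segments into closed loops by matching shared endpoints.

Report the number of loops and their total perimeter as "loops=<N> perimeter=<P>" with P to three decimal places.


loops=1 perimeter=4.838

Straddling triangles (8 of 20):
  (v0,v1,v7) [++-] → (0.168897, 0.814103, -0.8751)–(-0.168897, 0.814103, -0.8751)  len=0.3378
  (v0,v7,v10) [+-+] → (-0.168897, 0.814103, -0.8751)–(-0.715427, 0.267573, -0.8751)  len=0.7729
  (v10,v7,v6) [+--] → (-0.715427, 0.267573, -0.8751)–(-0.715427, -0.267573, -0.8751)  len=0.5351
  (v7,v1,v8) [-++] → (0.168897, 0.814103, -0.8751)–(0.715427, 0.267573, -0.8751)  len=0.7729
  (v3,v2,v6) [++-] → (-0.168897, -0.814103, -0.8751)–(0.168897, -0.814103, -0.8751)  len=0.3378
  (v3,v6,v8) [+-+] → (0.168897, -0.814103, -0.8751)–(0.715427, -0.267573, -0.8751)  len=0.7729
  (v6,v2,v10) [-++] → (-0.168897, -0.814103, -0.8751)–(-0.715427, -0.267573, -0.8751)  len=0.7729
  (v8,v6,v7) [+--] → (0.715427, -0.267573, -0.8751)–(0.715427, 0.267573, -0.8751)  len=0.5351

Chained into 1 loop(s):
  loop 1: 8 segments, perimeter = 4.8375
Total perimeter = 4.838


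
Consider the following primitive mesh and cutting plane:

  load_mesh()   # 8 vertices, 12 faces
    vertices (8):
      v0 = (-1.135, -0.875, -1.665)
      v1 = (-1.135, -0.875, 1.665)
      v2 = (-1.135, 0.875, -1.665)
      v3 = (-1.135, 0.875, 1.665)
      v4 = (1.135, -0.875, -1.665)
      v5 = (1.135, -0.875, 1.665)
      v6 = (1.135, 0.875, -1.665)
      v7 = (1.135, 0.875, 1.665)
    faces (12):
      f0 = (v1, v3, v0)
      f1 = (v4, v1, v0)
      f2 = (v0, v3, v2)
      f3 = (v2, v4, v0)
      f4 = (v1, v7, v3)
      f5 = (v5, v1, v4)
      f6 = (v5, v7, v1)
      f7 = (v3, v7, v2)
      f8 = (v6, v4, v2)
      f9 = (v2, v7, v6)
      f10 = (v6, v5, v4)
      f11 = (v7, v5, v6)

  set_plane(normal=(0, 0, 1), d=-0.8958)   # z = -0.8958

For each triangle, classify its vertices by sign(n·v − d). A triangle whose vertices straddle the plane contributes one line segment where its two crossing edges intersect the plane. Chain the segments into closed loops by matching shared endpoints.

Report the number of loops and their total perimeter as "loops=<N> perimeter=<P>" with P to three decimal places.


Straddling triangles (8 of 12):
  (v1,v3,v0) [++-] → (-1.135, -0.470766, -0.8958)–(-1.135, -0.875, -0.8958)  len=0.4042
  (v4,v1,v0) [-+-] → (0.61065, -0.875, -0.8958)–(-1.135, -0.875, -0.8958)  len=1.7457
  (v0,v3,v2) [-+-] → (-1.135, -0.470766, -0.8958)–(-1.135, 0.875, -0.8958)  len=1.3458
  (v5,v1,v4) [++-] → (0.61065, -0.875, -0.8958)–(1.135, -0.875, -0.8958)  len=0.5243
  (v3,v7,v2) [++-] → (-0.61065, 0.875, -0.8958)–(-1.135, 0.875, -0.8958)  len=0.5243
  (v2,v7,v6) [-+-] → (-0.61065, 0.875, -0.8958)–(1.135, 0.875, -0.8958)  len=1.7457
  (v6,v5,v4) [-+-] → (1.135, 0.470766, -0.8958)–(1.135, -0.875, -0.8958)  len=1.3458
  (v7,v5,v6) [++-] → (1.135, 0.470766, -0.8958)–(1.135, 0.875, -0.8958)  len=0.4042

Chained into 1 loop(s):
  loop 1: 8 segments, perimeter = 8.0400
Total perimeter = 8.040

loops=1 perimeter=8.040


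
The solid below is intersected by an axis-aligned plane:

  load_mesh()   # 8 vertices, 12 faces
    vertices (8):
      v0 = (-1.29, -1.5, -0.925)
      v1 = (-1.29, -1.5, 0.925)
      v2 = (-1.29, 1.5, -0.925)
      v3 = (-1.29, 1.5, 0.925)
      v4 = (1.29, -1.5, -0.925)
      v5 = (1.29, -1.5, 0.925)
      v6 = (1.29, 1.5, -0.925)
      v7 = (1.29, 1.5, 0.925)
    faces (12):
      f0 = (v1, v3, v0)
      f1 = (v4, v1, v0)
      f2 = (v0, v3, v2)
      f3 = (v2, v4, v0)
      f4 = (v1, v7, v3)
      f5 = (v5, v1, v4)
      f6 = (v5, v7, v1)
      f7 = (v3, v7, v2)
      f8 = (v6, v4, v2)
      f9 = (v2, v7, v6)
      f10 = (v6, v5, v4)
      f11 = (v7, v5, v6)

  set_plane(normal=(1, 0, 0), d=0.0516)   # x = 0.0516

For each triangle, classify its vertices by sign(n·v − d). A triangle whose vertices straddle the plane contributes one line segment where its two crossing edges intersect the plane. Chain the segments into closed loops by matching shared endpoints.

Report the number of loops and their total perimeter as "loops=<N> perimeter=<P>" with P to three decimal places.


loops=1 perimeter=9.700

Straddling triangles (8 of 12):
  (v4,v1,v0) [+--] → (0.0516, -1.5, -0.037)–(0.0516, -1.5, -0.925)  len=0.8880
  (v2,v4,v0) [-+-] → (0.0516, -0.06, -0.925)–(0.0516, -1.5, -0.925)  len=1.4400
  (v1,v7,v3) [-+-] → (0.0516, 0.06, 0.925)–(0.0516, 1.5, 0.925)  len=1.4400
  (v5,v1,v4) [+-+] → (0.0516, -1.5, 0.925)–(0.0516, -1.5, -0.037)  len=0.9620
  (v5,v7,v1) [++-] → (0.0516, 0.06, 0.925)–(0.0516, -1.5, 0.925)  len=1.5600
  (v3,v7,v2) [-+-] → (0.0516, 1.5, 0.925)–(0.0516, 1.5, 0.037)  len=0.8880
  (v6,v4,v2) [++-] → (0.0516, -0.06, -0.925)–(0.0516, 1.5, -0.925)  len=1.5600
  (v2,v7,v6) [-++] → (0.0516, 1.5, 0.037)–(0.0516, 1.5, -0.925)  len=0.9620

Chained into 1 loop(s):
  loop 1: 8 segments, perimeter = 9.7000
Total perimeter = 9.700


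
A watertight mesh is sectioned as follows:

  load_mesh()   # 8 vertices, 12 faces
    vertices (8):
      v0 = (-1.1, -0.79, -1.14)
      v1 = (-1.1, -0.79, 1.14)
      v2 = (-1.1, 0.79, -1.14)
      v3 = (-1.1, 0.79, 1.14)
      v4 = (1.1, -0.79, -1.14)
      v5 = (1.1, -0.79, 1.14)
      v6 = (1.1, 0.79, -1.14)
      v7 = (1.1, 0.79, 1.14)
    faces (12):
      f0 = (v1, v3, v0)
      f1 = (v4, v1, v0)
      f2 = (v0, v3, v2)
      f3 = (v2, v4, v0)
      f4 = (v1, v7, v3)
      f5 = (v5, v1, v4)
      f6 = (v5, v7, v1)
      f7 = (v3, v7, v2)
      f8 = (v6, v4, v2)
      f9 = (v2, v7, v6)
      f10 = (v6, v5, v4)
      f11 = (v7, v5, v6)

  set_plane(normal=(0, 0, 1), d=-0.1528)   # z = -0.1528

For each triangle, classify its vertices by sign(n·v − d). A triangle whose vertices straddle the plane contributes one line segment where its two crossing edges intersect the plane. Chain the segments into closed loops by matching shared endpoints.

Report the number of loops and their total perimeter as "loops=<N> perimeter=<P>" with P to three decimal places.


Straddling triangles (8 of 12):
  (v1,v3,v0) [++-] → (-1.1, -0.105888, -0.1528)–(-1.1, -0.79, -0.1528)  len=0.6841
  (v4,v1,v0) [-+-] → (0.147439, -0.79, -0.1528)–(-1.1, -0.79, -0.1528)  len=1.2474
  (v0,v3,v2) [-+-] → (-1.1, -0.105888, -0.1528)–(-1.1, 0.79, -0.1528)  len=0.8959
  (v5,v1,v4) [++-] → (0.147439, -0.79, -0.1528)–(1.1, -0.79, -0.1528)  len=0.9526
  (v3,v7,v2) [++-] → (-0.147439, 0.79, -0.1528)–(-1.1, 0.79, -0.1528)  len=0.9526
  (v2,v7,v6) [-+-] → (-0.147439, 0.79, -0.1528)–(1.1, 0.79, -0.1528)  len=1.2474
  (v6,v5,v4) [-+-] → (1.1, 0.105888, -0.1528)–(1.1, -0.79, -0.1528)  len=0.8959
  (v7,v5,v6) [++-] → (1.1, 0.105888, -0.1528)–(1.1, 0.79, -0.1528)  len=0.6841

Chained into 1 loop(s):
  loop 1: 8 segments, perimeter = 7.5600
Total perimeter = 7.560

loops=1 perimeter=7.560


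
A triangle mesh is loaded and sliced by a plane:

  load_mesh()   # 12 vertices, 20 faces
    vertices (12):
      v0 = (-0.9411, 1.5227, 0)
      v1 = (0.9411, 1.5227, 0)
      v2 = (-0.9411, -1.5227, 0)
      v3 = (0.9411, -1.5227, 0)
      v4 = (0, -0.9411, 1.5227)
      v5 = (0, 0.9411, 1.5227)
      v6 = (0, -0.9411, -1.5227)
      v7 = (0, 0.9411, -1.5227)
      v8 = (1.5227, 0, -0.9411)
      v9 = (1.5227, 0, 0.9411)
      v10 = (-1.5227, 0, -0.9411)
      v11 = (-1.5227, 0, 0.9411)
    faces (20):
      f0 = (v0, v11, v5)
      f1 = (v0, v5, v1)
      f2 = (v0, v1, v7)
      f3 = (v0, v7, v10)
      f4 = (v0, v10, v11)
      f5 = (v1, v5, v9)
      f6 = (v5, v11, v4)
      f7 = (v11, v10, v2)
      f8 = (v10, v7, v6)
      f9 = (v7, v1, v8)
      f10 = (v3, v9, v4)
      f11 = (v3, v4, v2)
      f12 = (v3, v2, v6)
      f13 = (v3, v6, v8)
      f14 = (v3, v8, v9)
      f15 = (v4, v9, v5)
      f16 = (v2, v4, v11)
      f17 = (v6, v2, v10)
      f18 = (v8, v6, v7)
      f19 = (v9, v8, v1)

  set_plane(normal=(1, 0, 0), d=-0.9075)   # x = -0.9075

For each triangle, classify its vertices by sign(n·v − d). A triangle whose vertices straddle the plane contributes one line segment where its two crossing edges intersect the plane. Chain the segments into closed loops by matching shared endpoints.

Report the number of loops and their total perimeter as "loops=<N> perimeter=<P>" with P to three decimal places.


Straddling triangles (10 of 20):
  (v0,v11,v5) [--+] → (-0.9075, 0.380222, 1.17608)–(-0.9075, 1.50194, 0.0543648)  len=1.5863
  (v0,v5,v1) [-++] → (-0.9075, 1.50194, 0.0543648)–(-0.9075, 1.5227, 0)  len=0.0582
  (v0,v1,v7) [-++] → (-0.9075, 1.5227, 0)–(-0.9075, 1.50194, -0.0543648)  len=0.0582
  (v0,v7,v10) [-+-] → (-0.9075, 1.50194, -0.0543648)–(-0.9075, 0.380222, -1.17608)  len=1.5863
  (v5,v11,v4) [+-+] → (-0.9075, 0.380222, 1.17608)–(-0.9075, -0.380222, 1.17608)  len=0.7604
  (v10,v7,v6) [-++] → (-0.9075, 0.380222, -1.17608)–(-0.9075, -0.380222, -1.17608)  len=0.7604
  (v3,v4,v2) [++-] → (-0.9075, -1.50194, 0.0543648)–(-0.9075, -1.5227, 0)  len=0.0582
  (v3,v2,v6) [+-+] → (-0.9075, -1.5227, 0)–(-0.9075, -1.50194, -0.0543648)  len=0.0582
  (v2,v4,v11) [-+-] → (-0.9075, -1.50194, 0.0543648)–(-0.9075, -0.380222, 1.17608)  len=1.5863
  (v6,v2,v10) [+--] → (-0.9075, -1.50194, -0.0543648)–(-0.9075, -0.380222, -1.17608)  len=1.5863

Chained into 1 loop(s):
  loop 1: 10 segments, perimeter = 8.0990
Total perimeter = 8.099

loops=1 perimeter=8.099


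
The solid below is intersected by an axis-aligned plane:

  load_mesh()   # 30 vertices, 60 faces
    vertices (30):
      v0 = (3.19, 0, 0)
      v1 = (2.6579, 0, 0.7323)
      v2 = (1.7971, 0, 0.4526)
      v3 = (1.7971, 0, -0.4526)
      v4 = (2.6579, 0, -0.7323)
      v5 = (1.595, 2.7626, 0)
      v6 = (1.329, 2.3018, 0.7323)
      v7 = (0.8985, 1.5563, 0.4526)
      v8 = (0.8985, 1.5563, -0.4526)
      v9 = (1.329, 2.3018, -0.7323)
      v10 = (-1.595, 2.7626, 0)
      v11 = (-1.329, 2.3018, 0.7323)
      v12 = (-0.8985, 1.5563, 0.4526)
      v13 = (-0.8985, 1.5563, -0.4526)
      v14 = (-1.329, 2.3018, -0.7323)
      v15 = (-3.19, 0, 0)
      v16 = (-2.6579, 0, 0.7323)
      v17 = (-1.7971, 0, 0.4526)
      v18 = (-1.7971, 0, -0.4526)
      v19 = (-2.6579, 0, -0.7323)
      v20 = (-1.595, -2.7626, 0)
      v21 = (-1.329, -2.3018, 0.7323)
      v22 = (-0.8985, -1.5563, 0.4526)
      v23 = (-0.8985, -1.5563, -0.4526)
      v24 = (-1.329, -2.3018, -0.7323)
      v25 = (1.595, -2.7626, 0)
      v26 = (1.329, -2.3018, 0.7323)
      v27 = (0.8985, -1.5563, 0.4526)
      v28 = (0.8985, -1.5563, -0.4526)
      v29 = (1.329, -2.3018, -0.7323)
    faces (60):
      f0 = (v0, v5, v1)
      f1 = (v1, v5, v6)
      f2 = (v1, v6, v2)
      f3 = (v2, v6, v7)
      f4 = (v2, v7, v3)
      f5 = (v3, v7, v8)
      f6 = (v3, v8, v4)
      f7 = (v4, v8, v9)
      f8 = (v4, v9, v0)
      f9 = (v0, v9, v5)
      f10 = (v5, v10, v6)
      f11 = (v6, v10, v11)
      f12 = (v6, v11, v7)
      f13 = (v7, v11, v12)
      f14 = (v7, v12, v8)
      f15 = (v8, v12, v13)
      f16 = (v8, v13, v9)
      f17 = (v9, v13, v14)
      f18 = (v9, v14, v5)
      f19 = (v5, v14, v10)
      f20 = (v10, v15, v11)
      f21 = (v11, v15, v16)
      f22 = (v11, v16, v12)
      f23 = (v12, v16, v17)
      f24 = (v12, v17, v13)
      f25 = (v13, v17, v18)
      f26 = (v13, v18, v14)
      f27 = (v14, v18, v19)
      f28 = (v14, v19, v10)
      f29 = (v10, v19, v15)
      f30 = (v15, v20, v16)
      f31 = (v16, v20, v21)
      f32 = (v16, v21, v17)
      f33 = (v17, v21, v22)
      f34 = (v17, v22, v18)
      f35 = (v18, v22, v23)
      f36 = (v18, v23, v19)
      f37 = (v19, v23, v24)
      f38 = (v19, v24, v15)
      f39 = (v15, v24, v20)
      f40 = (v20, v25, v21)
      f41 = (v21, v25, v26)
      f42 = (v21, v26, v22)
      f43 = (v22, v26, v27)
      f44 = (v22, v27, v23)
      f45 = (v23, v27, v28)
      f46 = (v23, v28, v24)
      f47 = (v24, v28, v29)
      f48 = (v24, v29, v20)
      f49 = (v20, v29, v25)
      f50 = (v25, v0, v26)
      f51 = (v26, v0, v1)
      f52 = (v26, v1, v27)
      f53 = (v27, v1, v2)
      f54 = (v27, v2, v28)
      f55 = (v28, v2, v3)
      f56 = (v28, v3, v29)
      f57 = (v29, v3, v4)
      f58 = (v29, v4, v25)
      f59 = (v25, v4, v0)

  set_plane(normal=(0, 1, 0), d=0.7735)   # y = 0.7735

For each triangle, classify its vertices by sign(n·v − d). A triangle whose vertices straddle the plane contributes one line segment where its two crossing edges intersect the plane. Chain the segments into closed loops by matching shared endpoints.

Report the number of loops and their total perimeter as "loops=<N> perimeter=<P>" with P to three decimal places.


loops=2 perimeter=9.052

Straddling triangles (20 of 60):
  (v0,v5,v1) [-+-] → (2.74342, 0.7735, 0)–(2.3603, 0.7735, 0.527263)  len=0.6518
  (v1,v5,v6) [-++] → (2.3603, 0.7735, 0.527263)–(2.21133, 0.7735, 0.7323)  len=0.2534
  (v1,v6,v2) [-+-] → (2.21133, 0.7735, 0.7323)–(1.6398, 0.7735, 0.546591)  len=0.6009
  (v2,v6,v7) [-++] → (1.6398, 0.7735, 0.546591)–(1.35048, 0.7735, 0.4526)  len=0.3042
  (v2,v7,v3) [-+-] → (1.35048, 0.7735, 0.4526)–(1.35048, 0.7735, -0.00270461)  len=0.4553
  (v3,v7,v8) [-++] → (1.35048, 0.7735, -0.00270461)–(1.35048, 0.7735, -0.4526)  len=0.4499
  (v3,v8,v4) [-+-] → (1.35048, 0.7735, -0.4526)–(1.78346, 0.7735, -0.593286)  len=0.4553
  (v4,v8,v9) [-++] → (1.78346, 0.7735, -0.593286)–(2.21133, 0.7735, -0.7323)  len=0.4499
  (v4,v9,v0) [-+-] → (2.21133, 0.7735, -0.7323)–(2.56463, 0.7735, -0.246083)  len=0.6010
  (v0,v9,v5) [-++] → (2.56463, 0.7735, -0.246083)–(2.74342, 0.7735, 0)  len=0.3042
  (v10,v15,v11) [+-+] → (-2.74342, 0.7735, 0)–(-2.56463, 0.7735, 0.246083)  len=0.3042
  (v11,v15,v16) [+--] → (-2.56463, 0.7735, 0.246083)–(-2.21133, 0.7735, 0.7323)  len=0.6010
  (v11,v16,v12) [+-+] → (-2.21133, 0.7735, 0.7323)–(-1.78346, 0.7735, 0.593286)  len=0.4499
  (v12,v16,v17) [+--] → (-1.78346, 0.7735, 0.593286)–(-1.35048, 0.7735, 0.4526)  len=0.4553
  (v12,v17,v13) [+-+] → (-1.35048, 0.7735, 0.4526)–(-1.35048, 0.7735, 0.00270461)  len=0.4499
  (v13,v17,v18) [+--] → (-1.35048, 0.7735, 0.00270461)–(-1.35048, 0.7735, -0.4526)  len=0.4553
  (v13,v18,v14) [+-+] → (-1.35048, 0.7735, -0.4526)–(-1.6398, 0.7735, -0.546591)  len=0.3042
  (v14,v18,v19) [+--] → (-1.6398, 0.7735, -0.546591)–(-2.21133, 0.7735, -0.7323)  len=0.6009
  (v14,v19,v10) [+-+] → (-2.21133, 0.7735, -0.7323)–(-2.3603, 0.7735, -0.527263)  len=0.2534
  (v10,v19,v15) [+--] → (-2.3603, 0.7735, -0.527263)–(-2.74342, 0.7735, 0)  len=0.6518

Chained into 2 loop(s):
  loop 1: 10 segments, perimeter = 4.5259
  loop 2: 10 segments, perimeter = 4.5259
Total perimeter = 9.052


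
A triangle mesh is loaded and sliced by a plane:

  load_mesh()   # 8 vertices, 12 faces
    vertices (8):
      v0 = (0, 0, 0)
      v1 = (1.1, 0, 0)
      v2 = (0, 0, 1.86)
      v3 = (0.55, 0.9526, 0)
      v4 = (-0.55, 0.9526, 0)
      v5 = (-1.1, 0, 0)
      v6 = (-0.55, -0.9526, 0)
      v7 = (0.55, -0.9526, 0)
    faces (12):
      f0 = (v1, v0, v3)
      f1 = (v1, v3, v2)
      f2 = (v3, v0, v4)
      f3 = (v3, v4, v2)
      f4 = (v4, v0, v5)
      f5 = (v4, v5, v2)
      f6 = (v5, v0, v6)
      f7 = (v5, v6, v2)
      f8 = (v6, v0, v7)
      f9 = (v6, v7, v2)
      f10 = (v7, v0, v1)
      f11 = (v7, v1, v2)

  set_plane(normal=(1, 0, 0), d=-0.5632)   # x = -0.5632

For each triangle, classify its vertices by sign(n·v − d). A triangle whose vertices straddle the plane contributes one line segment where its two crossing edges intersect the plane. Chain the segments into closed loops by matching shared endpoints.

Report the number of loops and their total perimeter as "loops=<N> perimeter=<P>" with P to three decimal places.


loops=1 perimeter=4.458

Straddling triangles (4 of 12):
  (v4,v0,v5) [++-] → (-0.5632, 0, 0)–(-0.5632, 0.929738, 0)  len=0.9297
  (v4,v5,v2) [+-+] → (-0.5632, 0.929738, 0)–(-0.5632, 0, 0.90768)  len=1.2993
  (v5,v0,v6) [-++] → (-0.5632, 0, 0)–(-0.5632, -0.929738, 0)  len=0.9297
  (v5,v6,v2) [-++] → (-0.5632, -0.929738, 0)–(-0.5632, 0, 0.90768)  len=1.2993

Chained into 1 loop(s):
  loop 1: 4 segments, perimeter = 4.4582
Total perimeter = 4.458


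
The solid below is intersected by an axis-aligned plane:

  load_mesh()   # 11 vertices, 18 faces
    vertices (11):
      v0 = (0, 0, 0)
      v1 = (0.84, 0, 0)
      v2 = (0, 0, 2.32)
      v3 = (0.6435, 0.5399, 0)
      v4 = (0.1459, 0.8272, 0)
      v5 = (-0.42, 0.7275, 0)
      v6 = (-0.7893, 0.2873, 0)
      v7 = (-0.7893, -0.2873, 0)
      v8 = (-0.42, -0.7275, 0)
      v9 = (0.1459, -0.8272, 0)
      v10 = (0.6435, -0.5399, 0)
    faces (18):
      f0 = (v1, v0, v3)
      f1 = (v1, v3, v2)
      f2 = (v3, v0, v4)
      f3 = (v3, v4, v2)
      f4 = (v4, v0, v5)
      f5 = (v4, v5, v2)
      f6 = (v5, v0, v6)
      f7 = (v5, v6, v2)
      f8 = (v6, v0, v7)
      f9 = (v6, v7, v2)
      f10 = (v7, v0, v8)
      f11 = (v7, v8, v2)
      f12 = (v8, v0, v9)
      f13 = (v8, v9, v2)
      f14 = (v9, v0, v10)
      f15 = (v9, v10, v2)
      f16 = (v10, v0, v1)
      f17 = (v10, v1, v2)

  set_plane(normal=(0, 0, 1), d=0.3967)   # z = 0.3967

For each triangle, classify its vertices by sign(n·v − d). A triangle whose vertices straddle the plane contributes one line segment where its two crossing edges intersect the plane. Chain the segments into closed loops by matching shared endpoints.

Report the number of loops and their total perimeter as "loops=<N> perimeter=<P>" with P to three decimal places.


loops=1 perimeter=4.287

Straddling triangles (9 of 18):
  (v1,v3,v2) [--+] → (0.533467, 0.447582, 0.3967)–(0.696367, 0, 0.3967)  len=0.4763
  (v3,v4,v2) [--+] → (0.120952, 0.685756, 0.3967)–(0.533467, 0.447582, 0.3967)  len=0.4763
  (v4,v5,v2) [--+] → (-0.348184, 0.603104, 0.3967)–(0.120952, 0.685756, 0.3967)  len=0.4764
  (v5,v6,v2) [--+] → (-0.654337, 0.238174, 0.3967)–(-0.348184, 0.603104, 0.3967)  len=0.4763
  (v6,v7,v2) [--+] → (-0.654337, -0.238174, 0.3967)–(-0.654337, 0.238174, 0.3967)  len=0.4763
  (v7,v8,v2) [--+] → (-0.348184, -0.603104, 0.3967)–(-0.654337, -0.238174, 0.3967)  len=0.4763
  (v8,v9,v2) [--+] → (0.120952, -0.685756, 0.3967)–(-0.348184, -0.603104, 0.3967)  len=0.4764
  (v9,v10,v2) [--+] → (0.533467, -0.447582, 0.3967)–(0.120952, -0.685756, 0.3967)  len=0.4763
  (v10,v1,v2) [--+] → (0.696367, 0, 0.3967)–(0.533467, -0.447582, 0.3967)  len=0.4763

Chained into 1 loop(s):
  loop 1: 9 segments, perimeter = 4.2870
Total perimeter = 4.287


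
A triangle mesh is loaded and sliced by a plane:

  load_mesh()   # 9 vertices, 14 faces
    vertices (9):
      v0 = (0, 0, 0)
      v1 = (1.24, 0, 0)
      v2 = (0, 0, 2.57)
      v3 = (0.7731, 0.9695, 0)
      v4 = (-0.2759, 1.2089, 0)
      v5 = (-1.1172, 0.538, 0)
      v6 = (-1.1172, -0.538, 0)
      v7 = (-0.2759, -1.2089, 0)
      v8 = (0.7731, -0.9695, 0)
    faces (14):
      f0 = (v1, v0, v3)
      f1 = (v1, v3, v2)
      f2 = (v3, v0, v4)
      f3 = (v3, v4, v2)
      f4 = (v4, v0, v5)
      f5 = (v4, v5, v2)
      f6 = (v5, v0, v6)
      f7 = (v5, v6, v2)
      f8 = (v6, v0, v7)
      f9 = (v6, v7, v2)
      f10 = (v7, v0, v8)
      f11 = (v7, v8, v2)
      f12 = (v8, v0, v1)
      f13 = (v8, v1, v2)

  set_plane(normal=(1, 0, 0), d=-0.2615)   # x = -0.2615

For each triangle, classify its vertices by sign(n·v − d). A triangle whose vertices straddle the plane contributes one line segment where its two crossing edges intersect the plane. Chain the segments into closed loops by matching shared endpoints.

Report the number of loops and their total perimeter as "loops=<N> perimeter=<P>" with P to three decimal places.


Straddling triangles (10 of 14):
  (v3,v0,v4) [++-] → (-0.2615, 1.1458, 0)–(-0.2615, 1.20561, 0)  len=0.0598
  (v3,v4,v2) [+-+] → (-0.2615, 1.20561, 0)–(-0.2615, 1.1458, 0.134136)  len=0.1469
  (v4,v0,v5) [-+-] → (-0.2615, 1.1458, 0)–(-0.2615, 0.125928, 0)  len=1.0199
  (v4,v5,v2) [--+] → (-0.2615, 0.125928, 1.96845)–(-0.2615, 1.1458, 0.134136)  len=2.0988
  (v5,v0,v6) [-+-] → (-0.2615, 0.125928, 0)–(-0.2615, -0.125928, 0)  len=0.2519
  (v5,v6,v2) [--+] → (-0.2615, -0.125928, 1.96845)–(-0.2615, 0.125928, 1.96845)  len=0.2519
  (v6,v0,v7) [-+-] → (-0.2615, -0.125928, 0)–(-0.2615, -1.1458, 0)  len=1.0199
  (v6,v7,v2) [--+] → (-0.2615, -1.1458, 0.134136)–(-0.2615, -0.125928, 1.96845)  len=2.0988
  (v7,v0,v8) [-++] → (-0.2615, -1.1458, 0)–(-0.2615, -1.20561, 0)  len=0.0598
  (v7,v8,v2) [-++] → (-0.2615, -1.20561, 0)–(-0.2615, -1.1458, 0.134136)  len=0.1469

Chained into 1 loop(s):
  loop 1: 10 segments, perimeter = 7.1544
Total perimeter = 7.154

loops=1 perimeter=7.154


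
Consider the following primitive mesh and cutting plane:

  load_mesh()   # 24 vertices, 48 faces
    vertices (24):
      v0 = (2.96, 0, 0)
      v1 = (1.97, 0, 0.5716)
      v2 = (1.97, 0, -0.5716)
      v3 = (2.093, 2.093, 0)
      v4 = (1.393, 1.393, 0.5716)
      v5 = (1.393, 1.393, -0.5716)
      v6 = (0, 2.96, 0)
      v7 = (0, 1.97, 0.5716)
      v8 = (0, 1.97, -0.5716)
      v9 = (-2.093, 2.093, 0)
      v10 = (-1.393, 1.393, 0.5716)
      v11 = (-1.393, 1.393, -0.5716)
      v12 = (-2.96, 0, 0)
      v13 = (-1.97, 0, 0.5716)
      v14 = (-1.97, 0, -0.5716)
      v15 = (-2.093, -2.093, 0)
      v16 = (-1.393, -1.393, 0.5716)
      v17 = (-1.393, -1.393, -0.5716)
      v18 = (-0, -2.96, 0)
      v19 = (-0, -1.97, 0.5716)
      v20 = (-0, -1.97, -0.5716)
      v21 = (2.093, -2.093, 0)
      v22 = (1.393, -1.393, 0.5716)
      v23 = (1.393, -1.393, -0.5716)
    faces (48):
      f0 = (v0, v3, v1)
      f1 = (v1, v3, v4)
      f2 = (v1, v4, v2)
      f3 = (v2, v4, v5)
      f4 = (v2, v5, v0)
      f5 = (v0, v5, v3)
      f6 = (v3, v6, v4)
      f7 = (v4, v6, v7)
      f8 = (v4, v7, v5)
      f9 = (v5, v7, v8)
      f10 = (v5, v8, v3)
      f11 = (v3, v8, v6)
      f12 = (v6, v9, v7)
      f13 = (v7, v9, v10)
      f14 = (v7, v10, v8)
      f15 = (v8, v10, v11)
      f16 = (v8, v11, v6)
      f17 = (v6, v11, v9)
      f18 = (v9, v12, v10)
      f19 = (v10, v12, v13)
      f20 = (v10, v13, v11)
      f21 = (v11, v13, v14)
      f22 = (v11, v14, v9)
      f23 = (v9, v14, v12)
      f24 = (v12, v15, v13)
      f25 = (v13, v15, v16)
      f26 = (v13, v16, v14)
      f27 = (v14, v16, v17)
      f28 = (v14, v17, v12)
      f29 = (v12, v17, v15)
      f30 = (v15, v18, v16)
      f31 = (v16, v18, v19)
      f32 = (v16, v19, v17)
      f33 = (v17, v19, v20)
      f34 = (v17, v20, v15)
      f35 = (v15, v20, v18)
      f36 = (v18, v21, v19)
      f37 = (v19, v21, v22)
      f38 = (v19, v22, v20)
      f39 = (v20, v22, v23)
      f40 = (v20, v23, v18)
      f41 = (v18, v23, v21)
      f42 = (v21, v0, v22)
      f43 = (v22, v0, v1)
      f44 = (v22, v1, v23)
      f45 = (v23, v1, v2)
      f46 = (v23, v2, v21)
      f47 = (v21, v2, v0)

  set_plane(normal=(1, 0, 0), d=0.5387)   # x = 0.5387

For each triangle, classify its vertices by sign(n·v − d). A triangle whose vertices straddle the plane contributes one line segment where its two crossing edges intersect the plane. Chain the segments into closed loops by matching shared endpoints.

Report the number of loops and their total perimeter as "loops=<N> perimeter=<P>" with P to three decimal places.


Straddling triangles (12 of 48):
  (v3,v6,v4) [+-+] → (0.5387, 2.73685, 0)–(0.5387, 2.35401, 0.221049)  len=0.4421
  (v4,v6,v7) [+--] → (0.5387, 2.35401, 0.221049)–(0.5387, 1.74686, 0.5716)  len=0.7011
  (v4,v7,v5) [+-+] → (0.5387, 1.74686, 0.5716)–(0.5387, 1.74686, 0.129502)  len=0.4421
  (v5,v7,v8) [+--] → (0.5387, 1.74686, 0.129502)–(0.5387, 1.74686, -0.5716)  len=0.7011
  (v5,v8,v3) [+-+] → (0.5387, 1.74686, -0.5716)–(0.5387, 2.00166, -0.424481)  len=0.2942
  (v3,v8,v6) [+--] → (0.5387, 2.00166, -0.424481)–(0.5387, 2.73685, 0)  len=0.8489
  (v18,v21,v19) [-+-] → (0.5387, -2.73685, 0)–(0.5387, -2.00166, 0.424481)  len=0.8489
  (v19,v21,v22) [-++] → (0.5387, -2.00166, 0.424481)–(0.5387, -1.74686, 0.5716)  len=0.2942
  (v19,v22,v20) [-+-] → (0.5387, -1.74686, 0.5716)–(0.5387, -1.74686, -0.129502)  len=0.7011
  (v20,v22,v23) [-++] → (0.5387, -1.74686, -0.129502)–(0.5387, -1.74686, -0.5716)  len=0.4421
  (v20,v23,v18) [-+-] → (0.5387, -1.74686, -0.5716)–(0.5387, -2.35401, -0.221049)  len=0.7011
  (v18,v23,v21) [-++] → (0.5387, -2.35401, -0.221049)–(0.5387, -2.73685, 0)  len=0.4421

Chained into 2 loop(s):
  loop 1: 6 segments, perimeter = 3.4295
  loop 2: 6 segments, perimeter = 3.4295
Total perimeter = 6.859

loops=2 perimeter=6.859


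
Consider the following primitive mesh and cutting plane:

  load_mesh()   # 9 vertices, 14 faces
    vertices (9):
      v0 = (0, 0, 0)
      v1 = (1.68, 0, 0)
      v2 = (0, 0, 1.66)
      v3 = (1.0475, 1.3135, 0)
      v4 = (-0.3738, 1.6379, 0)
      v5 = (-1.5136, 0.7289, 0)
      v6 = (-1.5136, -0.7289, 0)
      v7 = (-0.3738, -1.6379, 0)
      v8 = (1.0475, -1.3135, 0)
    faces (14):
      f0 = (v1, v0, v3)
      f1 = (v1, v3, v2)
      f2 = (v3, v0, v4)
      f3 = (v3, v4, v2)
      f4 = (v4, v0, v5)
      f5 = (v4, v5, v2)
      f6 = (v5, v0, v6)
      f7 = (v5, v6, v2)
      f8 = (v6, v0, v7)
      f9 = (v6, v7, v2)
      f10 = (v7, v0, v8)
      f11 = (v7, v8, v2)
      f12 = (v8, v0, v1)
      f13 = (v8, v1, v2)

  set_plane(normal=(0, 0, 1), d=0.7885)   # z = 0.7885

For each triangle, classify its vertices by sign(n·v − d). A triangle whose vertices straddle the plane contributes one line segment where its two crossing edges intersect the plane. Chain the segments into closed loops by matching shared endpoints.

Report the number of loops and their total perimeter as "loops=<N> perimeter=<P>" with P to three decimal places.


loops=1 perimeter=5.358

Straddling triangles (7 of 14):
  (v1,v3,v2) [--+] → (0.549937, 0.689587, 0.7885)–(0.882, 0, 0.7885)  len=0.7654
  (v3,v4,v2) [--+] → (-0.196245, 0.859897, 0.7885)–(0.549938, 0.689588, 0.7885)  len=0.7654
  (v4,v5,v2) [--+] → (-0.79464, 0.382672, 0.7885)–(-0.196245, 0.859897, 0.7885)  len=0.7654
  (v5,v6,v2) [--+] → (-0.79464, -0.382672, 0.7885)–(-0.79464, 0.382673, 0.7885)  len=0.7653
  (v6,v7,v2) [--+] → (-0.196245, -0.859897, 0.7885)–(-0.79464, -0.382673, 0.7885)  len=0.7654
  (v7,v8,v2) [--+] → (0.549937, -0.689587, 0.7885)–(-0.196245, -0.859897, 0.7885)  len=0.7654
  (v8,v1,v2) [--+] → (0.882, 0, 0.7885)–(0.549938, -0.689588, 0.7885)  len=0.7654

Chained into 1 loop(s):
  loop 1: 7 segments, perimeter = 5.3576
Total perimeter = 5.358
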